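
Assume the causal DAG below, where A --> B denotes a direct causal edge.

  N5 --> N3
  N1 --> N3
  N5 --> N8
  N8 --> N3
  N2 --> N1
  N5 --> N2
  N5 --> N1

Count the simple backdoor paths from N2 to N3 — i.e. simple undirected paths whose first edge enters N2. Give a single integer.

3

A backdoor path from N2 to N3 is any simple undirected path whose first edge points into N2 (i.e. leaves N2 via a parent).
Parents of N2: {N5}.
Enumerating:
  P1: N2 <- N5 -> N8 -> N3
  P2: N2 <- N5 -> N1 -> N3
  P3: N2 <- N5 -> N3
That exhausts the simple backdoor paths. Count: 3.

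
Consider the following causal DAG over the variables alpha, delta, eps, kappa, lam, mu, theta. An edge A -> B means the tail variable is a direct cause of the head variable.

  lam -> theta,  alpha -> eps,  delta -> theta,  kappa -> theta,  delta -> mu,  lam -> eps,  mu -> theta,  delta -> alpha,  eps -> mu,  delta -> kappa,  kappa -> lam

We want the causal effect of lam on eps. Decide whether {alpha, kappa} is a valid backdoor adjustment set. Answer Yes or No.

Yes

Backdoor paths from lam to eps (paths whose first edge points into lam):
  P1: lam <- kappa <- delta -> alpha -> eps
  P2: lam <- kappa <- delta -> mu <- eps
  P3: lam <- kappa <- delta -> theta <- mu <- eps
  P4: lam <- kappa -> theta <- delta -> alpha -> eps
  P5: lam <- kappa -> theta <- delta -> mu <- eps
  P6: lam <- kappa -> theta <- mu <- delta -> alpha -> eps
  P7: lam <- kappa -> theta <- mu <- eps
Condition 1 (no descendant of lam in the set): holds — descendants of lam are {eps, mu, theta}; none are in {alpha, kappa}.
Condition 2 (every backdoor path blocked by {alpha, kappa}):
  P1: blocked at chain node kappa ∈ conditioning set.
  P2: blocked at chain node kappa ∈ conditioning set.
  P3: blocked at chain node kappa ∈ conditioning set.
  P4: blocked at fork node kappa ∈ conditioning set.
  P5: blocked at fork node kappa ∈ conditioning set.
  P6: blocked at fork node kappa ∈ conditioning set.
  P7: blocked at fork node kappa ∈ conditioning set.
{alpha, kappa} satisfies the backdoor criterion.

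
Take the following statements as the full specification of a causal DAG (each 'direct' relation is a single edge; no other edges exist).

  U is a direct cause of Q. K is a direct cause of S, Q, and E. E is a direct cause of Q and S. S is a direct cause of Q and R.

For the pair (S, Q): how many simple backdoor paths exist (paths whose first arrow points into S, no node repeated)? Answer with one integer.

A backdoor path from S to Q is any simple undirected path whose first edge points into S (i.e. leaves S via a parent).
Parents of S: {E, K}.
Enumerating:
  P1: S <- K -> E -> Q
  P2: S <- K -> Q
  P3: S <- E <- K -> Q
  P4: S <- E -> Q
That exhausts the simple backdoor paths. Count: 4.

4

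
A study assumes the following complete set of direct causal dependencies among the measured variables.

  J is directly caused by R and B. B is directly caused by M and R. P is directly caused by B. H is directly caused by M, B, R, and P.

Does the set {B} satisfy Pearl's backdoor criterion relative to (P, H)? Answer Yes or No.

Backdoor paths from P to H (paths whose first edge points into P):
  P1: P <- B <- R -> H
  P2: P <- B <- M -> H
  P3: P <- B -> J <- R -> H
  P4: P <- B -> H
Condition 1 (no descendant of P in the set): holds — descendants of P are {H}; none are in {B}.
Condition 2 (every backdoor path blocked by {B}):
  P1: blocked at chain node B ∈ conditioning set.
  P2: blocked at chain node B ∈ conditioning set.
  P3: blocked at fork node B ∈ conditioning set.
  P4: blocked at fork node B ∈ conditioning set.
{B} satisfies the backdoor criterion.

Yes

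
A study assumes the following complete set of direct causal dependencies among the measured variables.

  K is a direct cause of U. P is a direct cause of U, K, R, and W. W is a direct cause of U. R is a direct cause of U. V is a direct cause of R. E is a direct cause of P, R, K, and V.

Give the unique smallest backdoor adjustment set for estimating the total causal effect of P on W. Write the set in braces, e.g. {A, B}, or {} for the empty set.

{}

Variables eligible for adjustment (non-descendants of P, excluding P and W): {E, V}.
Backdoor paths from P to W:
  P1: P <- E -> K -> U <- W
  P2: P <- E -> V -> R -> U <- W
  P3: P <- E -> R -> U <- W
Each backdoor path contains an unconditioned collider, so every path is already blocked with the empty conditioning set:
  P1: blocked at collider U (neither it nor any descendant is in the conditioning set).
  P2: blocked at collider U (neither it nor any descendant is in the conditioning set).
  P3: blocked at collider U (neither it nor any descendant is in the conditioning set).
The empty set is therefore the unique smallest valid set.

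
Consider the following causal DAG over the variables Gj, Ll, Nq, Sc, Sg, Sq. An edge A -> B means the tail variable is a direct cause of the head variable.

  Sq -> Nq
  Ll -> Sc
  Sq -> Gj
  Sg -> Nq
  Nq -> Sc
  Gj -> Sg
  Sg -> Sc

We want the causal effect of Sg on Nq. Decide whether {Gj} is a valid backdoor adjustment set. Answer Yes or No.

Backdoor paths from Sg to Nq (paths whose first edge points into Sg):
  P1: Sg <- Gj <- Sq -> Nq
Condition 1 (no descendant of Sg in the set): holds — descendants of Sg are {Nq, Sc}; none are in {Gj}.
Condition 2 (every backdoor path blocked by {Gj}):
  P1: blocked at chain node Gj ∈ conditioning set.
{Gj} satisfies the backdoor criterion.

Yes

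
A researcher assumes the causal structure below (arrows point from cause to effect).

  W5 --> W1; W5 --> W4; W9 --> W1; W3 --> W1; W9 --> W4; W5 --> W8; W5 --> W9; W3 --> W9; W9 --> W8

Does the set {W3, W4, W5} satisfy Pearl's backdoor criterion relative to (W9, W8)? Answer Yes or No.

Backdoor paths from W9 to W8 (paths whose first edge points into W9):
  P1: W9 <- W5 -> W8
  P2: W9 <- W3 -> W1 <- W5 -> W8
Condition 1 (no descendant of W9 in the set): FAILS — W4 is a descendant of W9.
Condition 2 (every backdoor path blocked by {W3, W4, W5}):
  P1: blocked at fork node W5 ∈ conditioning set.
  P2: blocked at fork node W3 ∈ conditioning set.
{W3, W4, W5} does not satisfy the backdoor criterion.

No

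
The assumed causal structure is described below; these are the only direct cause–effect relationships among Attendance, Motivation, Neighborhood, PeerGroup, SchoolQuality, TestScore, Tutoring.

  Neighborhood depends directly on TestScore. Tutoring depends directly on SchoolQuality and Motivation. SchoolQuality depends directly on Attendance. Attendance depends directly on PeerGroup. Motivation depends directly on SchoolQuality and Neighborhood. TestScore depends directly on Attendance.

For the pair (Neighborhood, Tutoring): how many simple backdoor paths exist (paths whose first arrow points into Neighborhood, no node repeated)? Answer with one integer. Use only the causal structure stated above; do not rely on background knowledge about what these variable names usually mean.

A backdoor path from Neighborhood to Tutoring is any simple undirected path whose first edge points into Neighborhood (i.e. leaves Neighborhood via a parent).
Parents of Neighborhood: {TestScore}.
Enumerating:
  P1: Neighborhood <- TestScore <- Attendance -> SchoolQuality -> Motivation -> Tutoring
  P2: Neighborhood <- TestScore <- Attendance -> SchoolQuality -> Tutoring
That exhausts the simple backdoor paths. Count: 2.

2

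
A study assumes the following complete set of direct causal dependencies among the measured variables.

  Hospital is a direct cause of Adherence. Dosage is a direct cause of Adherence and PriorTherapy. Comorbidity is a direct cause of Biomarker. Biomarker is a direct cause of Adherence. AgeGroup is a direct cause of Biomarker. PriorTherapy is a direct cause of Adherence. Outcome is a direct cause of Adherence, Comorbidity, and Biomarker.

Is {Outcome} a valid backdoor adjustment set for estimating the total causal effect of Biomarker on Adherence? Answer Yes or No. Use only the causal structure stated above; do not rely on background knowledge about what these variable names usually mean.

Yes

Backdoor paths from Biomarker to Adherence (paths whose first edge points into Biomarker):
  P1: Biomarker <- Outcome -> Adherence
  P2: Biomarker <- Comorbidity <- Outcome -> Adherence
Condition 1 (no descendant of Biomarker in the set): holds — descendants of Biomarker are {Adherence}; none are in {Outcome}.
Condition 2 (every backdoor path blocked by {Outcome}):
  P1: blocked at fork node Outcome ∈ conditioning set.
  P2: blocked at fork node Outcome ∈ conditioning set.
{Outcome} satisfies the backdoor criterion.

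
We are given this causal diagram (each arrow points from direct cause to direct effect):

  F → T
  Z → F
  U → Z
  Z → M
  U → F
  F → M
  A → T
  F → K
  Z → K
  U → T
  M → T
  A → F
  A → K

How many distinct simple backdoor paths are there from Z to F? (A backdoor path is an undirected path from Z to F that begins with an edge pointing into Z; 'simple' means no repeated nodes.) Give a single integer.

A backdoor path from Z to F is any simple undirected path whose first edge points into Z (i.e. leaves Z via a parent).
Parents of Z: {U}.
Enumerating:
  P1: Z <- U -> F
  P2: Z <- U -> T <- A -> F
  P3: Z <- U -> T <- A -> K <- F
  P4: Z <- U -> T <- F
  P5: Z <- U -> T <- M <- F
That exhausts the simple backdoor paths. Count: 5.

5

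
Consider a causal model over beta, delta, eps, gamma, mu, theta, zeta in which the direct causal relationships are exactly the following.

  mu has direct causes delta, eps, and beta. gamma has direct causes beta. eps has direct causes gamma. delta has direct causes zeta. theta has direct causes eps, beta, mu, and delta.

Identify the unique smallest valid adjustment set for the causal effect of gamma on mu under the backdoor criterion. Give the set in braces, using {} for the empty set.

Variables eligible for adjustment (non-descendants of gamma, excluding gamma and mu): {beta, delta, zeta}.
Backdoor paths from gamma to mu:
  P1: gamma <- beta -> mu
  P2: gamma <- beta -> theta <- delta -> mu
  P3: gamma <- beta -> theta <- eps -> mu
  P4: gamma <- beta -> theta <- mu
The empty set is not sufficient: P1 (gamma <- beta -> mu) has no collider blocking it and no conditioned non-collider, so it is open.
Try {beta}:
  P1: blocked at fork node beta ∈ conditioning set.
  P2: blocked at fork node beta ∈ conditioning set.
  P3: blocked at fork node beta ∈ conditioning set.
  P4: blocked at fork node beta ∈ conditioning set.
{beta} contains no descendant of gamma and blocks every backdoor path.
No other singleton works — e.g. {zeta} leaves P1 open — so {beta} is the unique smallest valid adjustment set.

{beta}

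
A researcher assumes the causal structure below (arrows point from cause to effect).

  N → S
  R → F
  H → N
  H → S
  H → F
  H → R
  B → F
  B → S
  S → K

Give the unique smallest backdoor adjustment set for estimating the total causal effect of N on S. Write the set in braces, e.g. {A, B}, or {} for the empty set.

{H}

Variables eligible for adjustment (non-descendants of N, excluding N and S): {B, F, H, R}.
Backdoor paths from N to S:
  P1: N <- H -> R -> F <- B -> S
  P2: N <- H -> F <- B -> S
  P3: N <- H -> S
The empty set is not sufficient: P3 (N <- H -> S) has no collider blocking it and no conditioned non-collider, so it is open.
Try {H}:
  P1: blocked at fork node H ∈ conditioning set.
  P2: blocked at fork node H ∈ conditioning set.
  P3: blocked at fork node H ∈ conditioning set.
{H} contains no descendant of N and blocks every backdoor path.
No other singleton works — e.g. {B} leaves P3 open — so {H} is the unique smallest valid adjustment set.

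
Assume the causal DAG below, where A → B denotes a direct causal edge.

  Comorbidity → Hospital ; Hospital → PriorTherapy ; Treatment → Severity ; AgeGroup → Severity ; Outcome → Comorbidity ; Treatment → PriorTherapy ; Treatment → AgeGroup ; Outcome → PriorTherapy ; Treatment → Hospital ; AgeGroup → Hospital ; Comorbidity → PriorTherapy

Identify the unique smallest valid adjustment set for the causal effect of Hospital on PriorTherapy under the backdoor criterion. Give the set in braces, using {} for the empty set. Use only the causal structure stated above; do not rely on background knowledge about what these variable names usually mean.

{Comorbidity, Treatment}

Variables eligible for adjustment (non-descendants of Hospital, excluding Hospital and PriorTherapy): {AgeGroup, Comorbidity, Outcome, Severity, Treatment}.
Backdoor paths from Hospital to PriorTherapy:
  P1: Hospital <- Comorbidity <- Outcome -> PriorTherapy
  P2: Hospital <- Comorbidity -> PriorTherapy
  P3: Hospital <- Treatment -> PriorTherapy
  P4: Hospital <- AgeGroup <- Treatment -> PriorTherapy
  P5: Hospital <- AgeGroup -> Severity <- Treatment -> PriorTherapy
The empty set is not sufficient: P1 (Hospital <- Comorbidity <- Outcome -> PriorTherapy) has no collider blocking it and no conditioned non-collider, so it is open.
Try {Comorbidity, Treatment}:
  P1: blocked at chain node Comorbidity ∈ conditioning set.
  P2: blocked at fork node Comorbidity ∈ conditioning set.
  P3: blocked at fork node Treatment ∈ conditioning set.
  P4: blocked at fork node Treatment ∈ conditioning set.
  P5: blocked at collider Severity (neither it nor any descendant is in the conditioning set).
{Comorbidity, Treatment} contains no descendant of Hospital and blocks every backdoor path.
Every element of {Comorbidity, Treatment} is needed (dropping Comorbidity leaves P1 open; dropping Treatment leaves P3 open), so no proper subset is valid.
Among all size-2 subsets of the eligible variables, only {Comorbidity, Treatment} blocks every backdoor path, so it is the unique smallest valid adjustment set.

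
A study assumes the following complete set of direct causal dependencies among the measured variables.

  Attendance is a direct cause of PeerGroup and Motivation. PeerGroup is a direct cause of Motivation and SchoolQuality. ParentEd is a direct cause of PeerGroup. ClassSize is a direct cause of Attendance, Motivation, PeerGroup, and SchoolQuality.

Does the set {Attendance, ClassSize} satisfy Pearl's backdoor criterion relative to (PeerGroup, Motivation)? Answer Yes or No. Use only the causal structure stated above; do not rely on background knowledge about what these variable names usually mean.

Backdoor paths from PeerGroup to Motivation (paths whose first edge points into PeerGroup):
  P1: PeerGroup <- ClassSize -> Attendance -> Motivation
  P2: PeerGroup <- ClassSize -> Motivation
  P3: PeerGroup <- Attendance <- ClassSize -> Motivation
  P4: PeerGroup <- Attendance -> Motivation
Condition 1 (no descendant of PeerGroup in the set): holds — descendants of PeerGroup are {Motivation, SchoolQuality}; none are in {Attendance, ClassSize}.
Condition 2 (every backdoor path blocked by {Attendance, ClassSize}):
  P1: blocked at fork node ClassSize ∈ conditioning set.
  P2: blocked at fork node ClassSize ∈ conditioning set.
  P3: blocked at chain node Attendance ∈ conditioning set.
  P4: blocked at fork node Attendance ∈ conditioning set.
{Attendance, ClassSize} satisfies the backdoor criterion.

Yes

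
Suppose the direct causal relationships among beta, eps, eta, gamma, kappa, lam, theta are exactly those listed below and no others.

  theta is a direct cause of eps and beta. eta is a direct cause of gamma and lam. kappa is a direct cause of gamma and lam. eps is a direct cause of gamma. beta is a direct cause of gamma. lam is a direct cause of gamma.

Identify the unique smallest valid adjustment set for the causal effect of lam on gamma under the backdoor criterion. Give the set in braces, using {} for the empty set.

{eta, kappa}

Variables eligible for adjustment (non-descendants of lam, excluding lam and gamma): {beta, eps, eta, kappa, theta}.
Backdoor paths from lam to gamma:
  P1: lam <- eta -> gamma
  P2: lam <- kappa -> gamma
The empty set is not sufficient: P1 (lam <- eta -> gamma) has no collider blocking it and no conditioned non-collider, so it is open.
Try {eta, kappa}:
  P1: blocked at fork node eta ∈ conditioning set.
  P2: blocked at fork node kappa ∈ conditioning set.
{eta, kappa} contains no descendant of lam and blocks every backdoor path.
Every element of {eta, kappa} is needed (dropping eta leaves P1 open; dropping kappa leaves P2 open), so no proper subset is valid.
Among all size-2 subsets of the eligible variables, only {eta, kappa} blocks every backdoor path, so it is the unique smallest valid adjustment set.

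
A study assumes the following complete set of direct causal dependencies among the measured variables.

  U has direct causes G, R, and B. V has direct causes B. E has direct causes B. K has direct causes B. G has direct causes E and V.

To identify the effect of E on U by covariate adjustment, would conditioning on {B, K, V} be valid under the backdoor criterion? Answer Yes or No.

Backdoor paths from E to U (paths whose first edge points into E):
  P1: E <- B -> V -> G -> U
  P2: E <- B -> U
Condition 1 (no descendant of E in the set): holds — descendants of E are {G, U}; none are in {B, K, V}.
Condition 2 (every backdoor path blocked by {B, K, V}):
  P1: blocked at fork node B ∈ conditioning set.
  P2: blocked at fork node B ∈ conditioning set.
{B, K, V} satisfies the backdoor criterion.

Yes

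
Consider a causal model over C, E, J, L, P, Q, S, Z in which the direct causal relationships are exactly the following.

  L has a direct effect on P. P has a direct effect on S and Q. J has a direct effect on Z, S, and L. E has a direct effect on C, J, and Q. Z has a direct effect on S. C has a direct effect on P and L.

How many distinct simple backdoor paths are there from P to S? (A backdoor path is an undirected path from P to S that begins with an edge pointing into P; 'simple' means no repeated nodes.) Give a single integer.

A backdoor path from P to S is any simple undirected path whose first edge points into P (i.e. leaves P via a parent).
Parents of P: {C, L}.
Enumerating:
  P1: P <- C <- E -> J -> Z -> S
  P2: P <- C <- E -> J -> S
  P3: P <- C -> L <- J -> Z -> S
  P4: P <- C -> L <- J -> S
  P5: P <- L <- J -> Z -> S
  P6: P <- L <- J -> S
  P7: P <- L <- C <- E -> J -> Z -> S
  P8: P <- L <- C <- E -> J -> S
That exhausts the simple backdoor paths. Count: 8.

8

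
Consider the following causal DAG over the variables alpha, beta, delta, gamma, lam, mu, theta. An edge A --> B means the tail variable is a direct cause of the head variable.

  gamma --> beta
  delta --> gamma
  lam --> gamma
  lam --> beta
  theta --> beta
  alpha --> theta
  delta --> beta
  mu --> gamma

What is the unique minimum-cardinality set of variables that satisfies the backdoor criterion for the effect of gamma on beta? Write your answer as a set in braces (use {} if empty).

Variables eligible for adjustment (non-descendants of gamma, excluding gamma and beta): {alpha, delta, lam, mu, theta}.
Backdoor paths from gamma to beta:
  P1: gamma <- delta -> beta
  P2: gamma <- lam -> beta
The empty set is not sufficient: P1 (gamma <- delta -> beta) has no collider blocking it and no conditioned non-collider, so it is open.
Try {delta, lam}:
  P1: blocked at fork node delta ∈ conditioning set.
  P2: blocked at fork node lam ∈ conditioning set.
{delta, lam} contains no descendant of gamma and blocks every backdoor path.
Every element of {delta, lam} is needed (dropping delta leaves P1 open; dropping lam leaves P2 open), so no proper subset is valid.
Among all size-2 subsets of the eligible variables, only {delta, lam} blocks every backdoor path, so it is the unique smallest valid adjustment set.

{delta, lam}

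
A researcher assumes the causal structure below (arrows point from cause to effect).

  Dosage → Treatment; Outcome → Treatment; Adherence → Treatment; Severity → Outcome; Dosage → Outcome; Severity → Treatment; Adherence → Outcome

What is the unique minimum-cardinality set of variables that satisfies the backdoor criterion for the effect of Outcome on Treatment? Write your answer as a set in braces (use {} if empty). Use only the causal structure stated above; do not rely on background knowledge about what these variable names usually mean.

Variables eligible for adjustment (non-descendants of Outcome, excluding Outcome and Treatment): {Adherence, Dosage, Severity}.
Backdoor paths from Outcome to Treatment:
  P1: Outcome <- Adherence -> Treatment
  P2: Outcome <- Dosage -> Treatment
  P3: Outcome <- Severity -> Treatment
The empty set is not sufficient: P1 (Outcome <- Adherence -> Treatment) has no collider blocking it and no conditioned non-collider, so it is open.
Try {Adherence, Dosage, Severity}:
  P1: blocked at fork node Adherence ∈ conditioning set.
  P2: blocked at fork node Dosage ∈ conditioning set.
  P3: blocked at fork node Severity ∈ conditioning set.
{Adherence, Dosage, Severity} contains no descendant of Outcome and blocks every backdoor path.
Every element of {Adherence, Dosage, Severity} is needed (dropping Adherence leaves P1 open; dropping Dosage leaves P2 open; dropping Severity leaves P3 open), so no proper subset is valid.
Among all size-3 subsets of the eligible variables, only {Adherence, Dosage, Severity} blocks every backdoor path, so it is the unique smallest valid adjustment set.

{Adherence, Dosage, Severity}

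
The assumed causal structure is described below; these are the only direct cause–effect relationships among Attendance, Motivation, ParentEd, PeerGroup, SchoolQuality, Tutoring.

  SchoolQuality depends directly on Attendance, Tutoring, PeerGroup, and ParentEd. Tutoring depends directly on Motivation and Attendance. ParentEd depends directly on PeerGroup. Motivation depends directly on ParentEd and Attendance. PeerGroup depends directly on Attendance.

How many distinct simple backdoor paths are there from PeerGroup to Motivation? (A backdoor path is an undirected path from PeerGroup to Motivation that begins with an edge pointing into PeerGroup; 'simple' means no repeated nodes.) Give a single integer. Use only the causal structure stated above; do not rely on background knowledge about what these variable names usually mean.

A backdoor path from PeerGroup to Motivation is any simple undirected path whose first edge points into PeerGroup (i.e. leaves PeerGroup via a parent).
Parents of PeerGroup: {Attendance}.
Enumerating:
  P1: PeerGroup <- Attendance -> Motivation
  P2: PeerGroup <- Attendance -> Tutoring <- Motivation
  P3: PeerGroup <- Attendance -> Tutoring -> SchoolQuality <- ParentEd -> Motivation
  P4: PeerGroup <- Attendance -> SchoolQuality <- ParentEd -> Motivation
  P5: PeerGroup <- Attendance -> SchoolQuality <- Tutoring <- Motivation
That exhausts the simple backdoor paths. Count: 5.

5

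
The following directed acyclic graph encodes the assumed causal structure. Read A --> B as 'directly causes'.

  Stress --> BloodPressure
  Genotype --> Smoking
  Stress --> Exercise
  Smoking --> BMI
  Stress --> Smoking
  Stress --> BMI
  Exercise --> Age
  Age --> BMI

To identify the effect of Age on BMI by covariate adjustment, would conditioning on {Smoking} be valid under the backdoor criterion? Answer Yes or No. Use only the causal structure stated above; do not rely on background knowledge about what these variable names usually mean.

Backdoor paths from Age to BMI (paths whose first edge points into Age):
  P1: Age <- Exercise <- Stress -> Smoking -> BMI
  P2: Age <- Exercise <- Stress -> BMI
Condition 1 (no descendant of Age in the set): holds — descendants of Age are {BMI}; none are in {Smoking}.
Condition 2 (every backdoor path blocked by {Smoking}):
  P1: blocked at chain node Smoking ∈ conditioning set.
  P2: open — no interior node is in the conditioning set.
{Smoking} does not satisfy the backdoor criterion.

No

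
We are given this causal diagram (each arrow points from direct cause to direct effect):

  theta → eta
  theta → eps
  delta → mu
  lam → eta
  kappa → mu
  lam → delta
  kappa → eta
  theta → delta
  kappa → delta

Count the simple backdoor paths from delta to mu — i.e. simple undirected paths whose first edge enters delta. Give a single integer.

3

A backdoor path from delta to mu is any simple undirected path whose first edge points into delta (i.e. leaves delta via a parent).
Parents of delta: {kappa, lam, theta}.
Enumerating:
  P1: delta <- lam -> eta <- kappa -> mu
  P2: delta <- kappa -> mu
  P3: delta <- theta -> eta <- kappa -> mu
That exhausts the simple backdoor paths. Count: 3.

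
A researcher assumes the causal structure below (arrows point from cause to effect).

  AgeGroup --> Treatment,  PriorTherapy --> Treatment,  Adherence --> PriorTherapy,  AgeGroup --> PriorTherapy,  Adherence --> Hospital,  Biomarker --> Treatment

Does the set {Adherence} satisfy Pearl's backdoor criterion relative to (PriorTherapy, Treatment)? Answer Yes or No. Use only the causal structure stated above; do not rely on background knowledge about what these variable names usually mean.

No

Backdoor paths from PriorTherapy to Treatment (paths whose first edge points into PriorTherapy):
  P1: PriorTherapy <- AgeGroup -> Treatment
Condition 1 (no descendant of PriorTherapy in the set): holds — descendants of PriorTherapy are {Treatment}; none are in {Adherence}.
Condition 2 (every backdoor path blocked by {Adherence}):
  P1: open — no interior node is in the conditioning set.
{Adherence} does not satisfy the backdoor criterion.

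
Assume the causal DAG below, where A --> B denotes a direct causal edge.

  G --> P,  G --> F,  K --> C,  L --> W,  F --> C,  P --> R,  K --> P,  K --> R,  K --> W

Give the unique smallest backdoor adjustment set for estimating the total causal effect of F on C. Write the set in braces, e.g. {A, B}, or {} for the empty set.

{}

Variables eligible for adjustment (non-descendants of F, excluding F and C): {G, K, L, P, R, W}.
Backdoor paths from F to C:
  P1: F <- G -> P <- K -> C
  P2: F <- G -> P -> R <- K -> C
Each backdoor path contains an unconditioned collider, so every path is already blocked with the empty conditioning set:
  P1: blocked at collider P (neither it nor any descendant is in the conditioning set).
  P2: blocked at collider R (neither it nor any descendant is in the conditioning set).
The empty set is therefore the unique smallest valid set.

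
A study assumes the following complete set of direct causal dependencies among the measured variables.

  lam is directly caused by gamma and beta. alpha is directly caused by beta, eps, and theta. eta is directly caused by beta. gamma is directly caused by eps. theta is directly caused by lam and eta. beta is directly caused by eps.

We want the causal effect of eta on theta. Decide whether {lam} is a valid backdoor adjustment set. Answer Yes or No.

Backdoor paths from eta to theta (paths whose first edge points into eta):
  P1: eta <- beta <- eps -> gamma -> lam -> theta
  P2: eta <- beta <- eps -> alpha <- theta
  P3: eta <- beta -> lam <- gamma <- eps -> alpha <- theta
  P4: eta <- beta -> lam -> theta
  P5: eta <- beta -> alpha <- eps -> gamma -> lam -> theta
  P6: eta <- beta -> alpha <- theta
Condition 1 (no descendant of eta in the set): holds — descendants of eta are {alpha, theta}; none are in {lam}.
Condition 2 (every backdoor path blocked by {lam}):
  P1: blocked at chain node lam ∈ conditioning set.
  P2: blocked at collider alpha (neither it nor any descendant is in the conditioning set).
  P3: blocked at collider alpha (neither it nor any descendant is in the conditioning set).
  P4: blocked at chain node lam ∈ conditioning set.
  P5: blocked at collider alpha (neither it nor any descendant is in the conditioning set).
  P6: blocked at collider alpha (neither it nor any descendant is in the conditioning set).
{lam} satisfies the backdoor criterion.

Yes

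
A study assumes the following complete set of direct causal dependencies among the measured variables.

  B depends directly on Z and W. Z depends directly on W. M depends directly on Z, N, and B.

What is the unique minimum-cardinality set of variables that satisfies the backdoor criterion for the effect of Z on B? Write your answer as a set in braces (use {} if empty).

{W}

Variables eligible for adjustment (non-descendants of Z, excluding Z and B): {N, W}.
Backdoor paths from Z to B:
  P1: Z <- W -> B
The empty set is not sufficient: P1 (Z <- W -> B) has no collider blocking it and no conditioned non-collider, so it is open.
Try {W}:
  P1: blocked at fork node W ∈ conditioning set.
{W} contains no descendant of Z and blocks every backdoor path.
No other singleton works — e.g. {N} leaves P1 open — so {W} is the unique smallest valid adjustment set.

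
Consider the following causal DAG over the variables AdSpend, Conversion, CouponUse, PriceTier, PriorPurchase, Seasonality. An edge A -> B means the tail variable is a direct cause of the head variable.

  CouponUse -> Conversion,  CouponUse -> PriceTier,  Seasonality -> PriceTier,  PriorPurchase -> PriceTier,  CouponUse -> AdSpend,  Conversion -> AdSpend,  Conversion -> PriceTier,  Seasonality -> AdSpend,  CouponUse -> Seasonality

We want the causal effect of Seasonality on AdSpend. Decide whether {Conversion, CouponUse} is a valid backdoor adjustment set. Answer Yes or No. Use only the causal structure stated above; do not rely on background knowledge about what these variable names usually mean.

Yes

Backdoor paths from Seasonality to AdSpend (paths whose first edge points into Seasonality):
  P1: Seasonality <- CouponUse -> Conversion -> AdSpend
  P2: Seasonality <- CouponUse -> PriceTier <- Conversion -> AdSpend
  P3: Seasonality <- CouponUse -> AdSpend
Condition 1 (no descendant of Seasonality in the set): holds — descendants of Seasonality are {AdSpend, PriceTier}; none are in {Conversion, CouponUse}.
Condition 2 (every backdoor path blocked by {Conversion, CouponUse}):
  P1: blocked at fork node CouponUse ∈ conditioning set.
  P2: blocked at fork node CouponUse ∈ conditioning set.
  P3: blocked at fork node CouponUse ∈ conditioning set.
{Conversion, CouponUse} satisfies the backdoor criterion.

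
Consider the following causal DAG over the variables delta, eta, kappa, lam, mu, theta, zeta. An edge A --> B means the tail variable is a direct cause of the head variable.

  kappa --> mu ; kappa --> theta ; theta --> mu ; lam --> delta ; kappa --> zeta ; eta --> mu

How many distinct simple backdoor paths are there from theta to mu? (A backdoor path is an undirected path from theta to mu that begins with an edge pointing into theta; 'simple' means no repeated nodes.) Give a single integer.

A backdoor path from theta to mu is any simple undirected path whose first edge points into theta (i.e. leaves theta via a parent).
Parents of theta: {kappa}.
Enumerating:
  P1: theta <- kappa -> mu
That exhausts the simple backdoor paths. Count: 1.

1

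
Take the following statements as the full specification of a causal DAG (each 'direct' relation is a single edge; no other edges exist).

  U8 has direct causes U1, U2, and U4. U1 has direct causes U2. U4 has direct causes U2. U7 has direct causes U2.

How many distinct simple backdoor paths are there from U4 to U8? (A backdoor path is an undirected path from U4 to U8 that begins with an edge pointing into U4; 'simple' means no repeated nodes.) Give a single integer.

2

A backdoor path from U4 to U8 is any simple undirected path whose first edge points into U4 (i.e. leaves U4 via a parent).
Parents of U4: {U2}.
Enumerating:
  P1: U4 <- U2 -> U1 -> U8
  P2: U4 <- U2 -> U8
That exhausts the simple backdoor paths. Count: 2.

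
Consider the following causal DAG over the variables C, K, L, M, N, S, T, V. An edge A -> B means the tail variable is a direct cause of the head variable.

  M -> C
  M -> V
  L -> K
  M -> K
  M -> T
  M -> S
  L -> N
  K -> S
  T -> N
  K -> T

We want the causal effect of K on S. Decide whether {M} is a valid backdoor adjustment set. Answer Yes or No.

Backdoor paths from K to S (paths whose first edge points into K):
  P1: K <- M -> S
  P2: K <- L -> N <- T <- M -> S
Condition 1 (no descendant of K in the set): holds — descendants of K are {N, S, T}; none are in {M}.
Condition 2 (every backdoor path blocked by {M}):
  P1: blocked at fork node M ∈ conditioning set.
  P2: blocked at collider N (neither it nor any descendant is in the conditioning set).
{M} satisfies the backdoor criterion.

Yes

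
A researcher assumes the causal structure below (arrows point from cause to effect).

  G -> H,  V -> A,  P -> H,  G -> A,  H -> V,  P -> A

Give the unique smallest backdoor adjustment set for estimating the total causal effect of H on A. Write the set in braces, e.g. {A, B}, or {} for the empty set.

Variables eligible for adjustment (non-descendants of H, excluding H and A): {G, P}.
Backdoor paths from H to A:
  P1: H <- G -> A
  P2: H <- P -> A
The empty set is not sufficient: P1 (H <- G -> A) has no collider blocking it and no conditioned non-collider, so it is open.
Try {G, P}:
  P1: blocked at fork node G ∈ conditioning set.
  P2: blocked at fork node P ∈ conditioning set.
{G, P} contains no descendant of H and blocks every backdoor path.
Every element of {G, P} is needed (dropping G leaves P1 open; dropping P leaves P2 open), so no proper subset is valid.
Among all size-2 subsets of the eligible variables, only {G, P} blocks every backdoor path, so it is the unique smallest valid adjustment set.

{G, P}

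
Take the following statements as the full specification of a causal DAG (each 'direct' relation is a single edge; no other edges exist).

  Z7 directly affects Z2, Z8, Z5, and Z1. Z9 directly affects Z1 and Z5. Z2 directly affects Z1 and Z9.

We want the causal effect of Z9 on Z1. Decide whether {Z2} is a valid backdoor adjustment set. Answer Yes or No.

Yes

Backdoor paths from Z9 to Z1 (paths whose first edge points into Z9):
  P1: Z9 <- Z2 <- Z7 -> Z1
  P2: Z9 <- Z2 -> Z1
Condition 1 (no descendant of Z9 in the set): holds — descendants of Z9 are {Z1, Z5}; none are in {Z2}.
Condition 2 (every backdoor path blocked by {Z2}):
  P1: blocked at chain node Z2 ∈ conditioning set.
  P2: blocked at fork node Z2 ∈ conditioning set.
{Z2} satisfies the backdoor criterion.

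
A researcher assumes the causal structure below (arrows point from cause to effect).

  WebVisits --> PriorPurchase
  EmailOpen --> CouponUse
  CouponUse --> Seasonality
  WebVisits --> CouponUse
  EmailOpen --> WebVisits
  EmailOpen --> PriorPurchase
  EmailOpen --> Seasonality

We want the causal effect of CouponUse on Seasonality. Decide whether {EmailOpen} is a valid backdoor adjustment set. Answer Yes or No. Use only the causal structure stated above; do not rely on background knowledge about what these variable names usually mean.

Backdoor paths from CouponUse to Seasonality (paths whose first edge points into CouponUse):
  P1: CouponUse <- EmailOpen -> Seasonality
  P2: CouponUse <- WebVisits <- EmailOpen -> Seasonality
  P3: CouponUse <- WebVisits -> PriorPurchase <- EmailOpen -> Seasonality
Condition 1 (no descendant of CouponUse in the set): holds — descendants of CouponUse are {Seasonality}; none are in {EmailOpen}.
Condition 2 (every backdoor path blocked by {EmailOpen}):
  P1: blocked at fork node EmailOpen ∈ conditioning set.
  P2: blocked at fork node EmailOpen ∈ conditioning set.
  P3: blocked at collider PriorPurchase (neither it nor any descendant is in the conditioning set).
{EmailOpen} satisfies the backdoor criterion.

Yes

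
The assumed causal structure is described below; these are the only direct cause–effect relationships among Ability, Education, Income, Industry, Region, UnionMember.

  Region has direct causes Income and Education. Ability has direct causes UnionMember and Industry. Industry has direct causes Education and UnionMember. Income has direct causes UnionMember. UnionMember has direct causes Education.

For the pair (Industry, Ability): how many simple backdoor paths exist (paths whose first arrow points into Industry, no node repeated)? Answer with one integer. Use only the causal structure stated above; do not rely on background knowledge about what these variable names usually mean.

A backdoor path from Industry to Ability is any simple undirected path whose first edge points into Industry (i.e. leaves Industry via a parent).
Parents of Industry: {Education, UnionMember}.
Enumerating:
  P1: Industry <- Education -> UnionMember -> Ability
  P2: Industry <- Education -> Region <- Income <- UnionMember -> Ability
  P3: Industry <- UnionMember -> Ability
That exhausts the simple backdoor paths. Count: 3.

3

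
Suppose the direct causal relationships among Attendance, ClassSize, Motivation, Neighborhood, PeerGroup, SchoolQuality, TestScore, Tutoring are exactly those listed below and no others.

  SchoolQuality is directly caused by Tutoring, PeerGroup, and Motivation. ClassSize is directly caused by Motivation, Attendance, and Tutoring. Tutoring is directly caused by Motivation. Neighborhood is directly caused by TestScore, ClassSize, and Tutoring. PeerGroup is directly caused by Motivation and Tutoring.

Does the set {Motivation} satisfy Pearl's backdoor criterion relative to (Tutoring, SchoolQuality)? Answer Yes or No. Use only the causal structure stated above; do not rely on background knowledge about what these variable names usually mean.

Yes

Backdoor paths from Tutoring to SchoolQuality (paths whose first edge points into Tutoring):
  P1: Tutoring <- Motivation -> PeerGroup -> SchoolQuality
  P2: Tutoring <- Motivation -> SchoolQuality
Condition 1 (no descendant of Tutoring in the set): holds — descendants of Tutoring are {ClassSize, Neighborhood, PeerGroup, SchoolQuality}; none are in {Motivation}.
Condition 2 (every backdoor path blocked by {Motivation}):
  P1: blocked at fork node Motivation ∈ conditioning set.
  P2: blocked at fork node Motivation ∈ conditioning set.
{Motivation} satisfies the backdoor criterion.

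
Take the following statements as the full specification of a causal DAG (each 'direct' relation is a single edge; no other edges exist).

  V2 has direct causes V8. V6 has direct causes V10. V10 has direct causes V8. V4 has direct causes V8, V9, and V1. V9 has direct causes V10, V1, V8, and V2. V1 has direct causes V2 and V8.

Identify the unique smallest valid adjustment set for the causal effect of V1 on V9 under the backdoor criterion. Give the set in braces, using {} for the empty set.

{V2, V8}

Variables eligible for adjustment (non-descendants of V1, excluding V1 and V9): {V10, V2, V6, V8}.
Backdoor paths from V1 to V9:
  P1: V1 <- V8 -> V2 -> V9
  P2: V1 <- V8 -> V10 -> V9
  P3: V1 <- V8 -> V9
  P4: V1 <- V8 -> V4 <- V9
  P5: V1 <- V2 <- V8 -> V10 -> V9
  P6: V1 <- V2 <- V8 -> V9
  P7: V1 <- V2 <- V8 -> V4 <- V9
  P8: V1 <- V2 -> V9
The empty set is not sufficient: P1 (V1 <- V8 -> V2 -> V9) has no collider blocking it and no conditioned non-collider, so it is open.
Try {V2, V8}:
  P1: blocked at fork node V8 ∈ conditioning set.
  P2: blocked at fork node V8 ∈ conditioning set.
  P3: blocked at fork node V8 ∈ conditioning set.
  P4: blocked at fork node V8 ∈ conditioning set.
  P5: blocked at chain node V2 ∈ conditioning set.
  P6: blocked at chain node V2 ∈ conditioning set.
  P7: blocked at chain node V2 ∈ conditioning set.
  P8: blocked at fork node V2 ∈ conditioning set.
{V2, V8} contains no descendant of V1 and blocks every backdoor path.
Every element of {V2, V8} is needed (dropping V2 leaves P8 open; dropping V8 leaves P2 open), so no proper subset is valid.
Among all size-2 subsets of the eligible variables, only {V2, V8} blocks every backdoor path, so it is the unique smallest valid adjustment set.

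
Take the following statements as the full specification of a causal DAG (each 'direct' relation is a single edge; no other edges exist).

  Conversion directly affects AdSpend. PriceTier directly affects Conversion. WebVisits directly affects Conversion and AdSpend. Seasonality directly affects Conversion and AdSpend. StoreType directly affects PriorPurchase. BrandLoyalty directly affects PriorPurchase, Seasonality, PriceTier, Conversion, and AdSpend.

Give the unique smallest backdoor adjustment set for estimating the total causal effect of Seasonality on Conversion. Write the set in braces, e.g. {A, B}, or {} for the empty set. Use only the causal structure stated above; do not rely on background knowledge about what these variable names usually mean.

Variables eligible for adjustment (non-descendants of Seasonality, excluding Seasonality and Conversion): {BrandLoyalty, PriceTier, PriorPurchase, StoreType, WebVisits}.
Backdoor paths from Seasonality to Conversion:
  P1: Seasonality <- BrandLoyalty -> PriceTier -> Conversion
  P2: Seasonality <- BrandLoyalty -> Conversion
  P3: Seasonality <- BrandLoyalty -> AdSpend <- WebVisits -> Conversion
  P4: Seasonality <- BrandLoyalty -> AdSpend <- Conversion
The empty set is not sufficient: P1 (Seasonality <- BrandLoyalty -> PriceTier -> Conversion) has no collider blocking it and no conditioned non-collider, so it is open.
Try {BrandLoyalty}:
  P1: blocked at fork node BrandLoyalty ∈ conditioning set.
  P2: blocked at fork node BrandLoyalty ∈ conditioning set.
  P3: blocked at fork node BrandLoyalty ∈ conditioning set.
  P4: blocked at fork node BrandLoyalty ∈ conditioning set.
{BrandLoyalty} contains no descendant of Seasonality and blocks every backdoor path.
No other singleton works — e.g. {StoreType} leaves P1 open — so {BrandLoyalty} is the unique smallest valid adjustment set.

{BrandLoyalty}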